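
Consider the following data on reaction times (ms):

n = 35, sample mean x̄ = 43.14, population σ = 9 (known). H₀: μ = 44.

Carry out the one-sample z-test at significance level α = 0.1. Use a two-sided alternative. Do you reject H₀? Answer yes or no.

SE = σ/√n = 9/√35 = 1.5213
z = (x̄−μ₀)/SE = (43.14−44)/1.5213 = -0.5653
p-value (two-sided) = 0.57186
At α=0.1: p ≥ α → fail to reject H₀

reject H₀: no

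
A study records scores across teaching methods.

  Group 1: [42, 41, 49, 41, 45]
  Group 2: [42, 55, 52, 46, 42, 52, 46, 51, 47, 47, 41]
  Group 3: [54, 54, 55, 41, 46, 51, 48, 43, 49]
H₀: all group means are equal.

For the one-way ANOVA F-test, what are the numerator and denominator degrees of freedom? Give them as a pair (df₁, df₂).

degrees of freedom = [2, 22]

k = 3 groups, N = 25 total
df = (k−1, N−k) = (3−1, 25−3) = (2, 22)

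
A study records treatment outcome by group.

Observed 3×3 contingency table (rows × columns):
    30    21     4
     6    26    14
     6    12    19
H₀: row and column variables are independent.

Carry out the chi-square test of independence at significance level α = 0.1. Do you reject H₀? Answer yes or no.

Row totals [55, 46, 37], col totals [42, 59, 37], n=138
χ² = (30−16.74)²/16.74 + (21−23.51)²/23.51 + (4−14.75)²/14.75 + (6−14.00)²/14.00 + (26−19.67)²/19.67 + (14−12.33)²/12.33 + (6−11.26)²/11.26 + (12−15.82)²/15.82 + (19−9.92)²/9.92 = 37.1319
df = 4
p-value (upper-tail) = 0.00000
At α=0.1: p < α → reject H₀

reject H₀: yes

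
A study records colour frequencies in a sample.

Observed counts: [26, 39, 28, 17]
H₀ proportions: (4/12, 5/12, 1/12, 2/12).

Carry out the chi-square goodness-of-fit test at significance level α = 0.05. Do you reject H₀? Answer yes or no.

n = 110; E_i = n·p_i = [36.67, 45.83, 9.17, 18.33]
χ² = (26−36.67)²/36.67 + (39−45.83)²/45.83 + (28−9.17)²/9.17 + (17−18.33)²/18.33 = 42.9127
df = 3
p-value (upper-tail) = 0.00000
At α=0.05: p < α → reject H₀

reject H₀: yes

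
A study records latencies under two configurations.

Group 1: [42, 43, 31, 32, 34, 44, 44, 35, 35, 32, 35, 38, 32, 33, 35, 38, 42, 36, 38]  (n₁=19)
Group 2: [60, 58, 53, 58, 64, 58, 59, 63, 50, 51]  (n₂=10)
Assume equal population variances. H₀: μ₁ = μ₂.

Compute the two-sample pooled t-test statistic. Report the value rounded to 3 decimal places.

test statistic = -11.801

x̄₁=36.789, s₁=4.341, n₁=19
x̄₂=57.400, s₂=4.719, n₂=10
s_p² = [18·4.341² + 9·4.719²]/27 = 19.9836
SE = √(s_p²·(1/19+1/10)) = 1.7465
t = (36.789−57.400)/1.7465 = -11.8013
df = 27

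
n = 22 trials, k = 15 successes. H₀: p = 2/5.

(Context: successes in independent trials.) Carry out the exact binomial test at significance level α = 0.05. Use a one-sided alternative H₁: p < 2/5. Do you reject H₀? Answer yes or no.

Exact binomial: n=22, k=15, p₀=2/5=0.4000
P(X≤15) from Σ C(n,i)·p₀^i·(1−p₀)^(n−i)
p-value (one-sided, H₁ less) = 0.99808
At α=0.05: p ≥ α → fail to reject H₀

reject H₀: no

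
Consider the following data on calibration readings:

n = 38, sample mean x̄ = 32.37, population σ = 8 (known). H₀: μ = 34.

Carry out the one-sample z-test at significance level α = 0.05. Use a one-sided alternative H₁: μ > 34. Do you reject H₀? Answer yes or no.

SE = σ/√n = 8/√38 = 1.2978
z = (x̄−μ₀)/SE = (32.37−34)/1.2978 = -1.2560
p-value (one-sided, H₁ greater) = 0.89544
At α=0.05: p ≥ α → fail to reject H₀

reject H₀: no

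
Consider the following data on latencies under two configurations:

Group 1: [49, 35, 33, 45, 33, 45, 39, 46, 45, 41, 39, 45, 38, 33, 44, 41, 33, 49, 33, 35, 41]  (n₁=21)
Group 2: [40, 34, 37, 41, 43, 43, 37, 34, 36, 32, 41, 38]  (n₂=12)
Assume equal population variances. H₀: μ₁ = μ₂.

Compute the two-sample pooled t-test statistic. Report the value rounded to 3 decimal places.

test statistic = 1.166

x̄₁=40.095, s₁=5.558, n₁=21
x̄₂=38.000, s₂=3.643, n₂=12
s_p² = [20·5.558² + 11·3.643²]/31 = 24.6390
SE = √(s_p²·(1/21+1/12)) = 1.7963
t = (40.095−38.000)/1.7963 = 1.1664
df = 31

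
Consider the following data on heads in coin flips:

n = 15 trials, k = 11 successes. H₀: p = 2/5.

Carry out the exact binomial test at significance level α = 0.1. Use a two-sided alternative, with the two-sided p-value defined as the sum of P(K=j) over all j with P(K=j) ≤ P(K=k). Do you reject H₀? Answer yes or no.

reject H₀: yes

Exact binomial: n=15, k=11, p₀=2/5=0.4000
P(X=j) = C(n,j)·p₀^j·(1−p₀)^(n−j); p = Σ P(X=j) over j with P(X=j) ≤ P(X=11)
p-value (two-sided) = 0.01452
At α=0.1: p < α → reject H₀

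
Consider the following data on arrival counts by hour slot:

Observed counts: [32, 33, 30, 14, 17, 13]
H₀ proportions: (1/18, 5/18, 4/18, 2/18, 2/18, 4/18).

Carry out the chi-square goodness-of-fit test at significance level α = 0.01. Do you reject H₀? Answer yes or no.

reject H₀: yes

n = 139; E_i = n·p_i = [7.72, 38.61, 30.89, 15.44, 15.44, 30.89]
χ² = (32−7.72)²/7.72 + (33−38.61)²/38.61 + (30−30.89)²/30.89 + (14−15.44)²/15.44 + (17−15.44)²/15.44 + (13−30.89)²/30.89 = 87.8194
df = 5
p-value (upper-tail) = 0.00000
At α=0.01: p < α → reject H₀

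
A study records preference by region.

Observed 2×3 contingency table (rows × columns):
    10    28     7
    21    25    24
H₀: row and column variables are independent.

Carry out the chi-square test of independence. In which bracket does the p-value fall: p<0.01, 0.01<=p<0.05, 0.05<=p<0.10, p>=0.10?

Row totals [45, 70], col totals [31, 53, 31], n=115
χ² = (10−12.13)²/12.13 + (28−20.74)²/20.74 + (7−12.13)²/12.13 + (21−18.87)²/18.87 + (25−32.26)²/32.26 + (24−18.87)²/18.87 = 8.3557
df = 2
p-value (upper-tail) = 0.01533
→ bracket: 0.01<=p<0.05

p-value bracket: 0.01<=p<0.05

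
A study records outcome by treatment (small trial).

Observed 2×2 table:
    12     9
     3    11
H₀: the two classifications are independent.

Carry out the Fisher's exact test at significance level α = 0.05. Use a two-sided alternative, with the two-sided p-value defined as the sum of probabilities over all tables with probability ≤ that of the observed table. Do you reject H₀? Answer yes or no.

reject H₀: yes

Margins: r₁=21, r₂=14, c₁=15, c₂=20, n=35
p_obs = C(21,12)·C(14,3)/C(35,15); sum pmf over tables with pmf ≤ p_obs
p-value (two-sided) = 0.04614
At α=0.05: p < α → reject H₀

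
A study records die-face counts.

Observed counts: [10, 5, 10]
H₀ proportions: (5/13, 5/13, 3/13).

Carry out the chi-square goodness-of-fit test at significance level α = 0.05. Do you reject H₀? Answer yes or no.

n = 25; E_i = n·p_i = [9.62, 9.62, 5.77]
χ² = (10−9.62)²/9.62 + (5−9.62)²/9.62 + (10−5.77)²/5.77 = 5.3333
df = 2
p-value (upper-tail) = 0.06948
At α=0.05: p ≥ α → fail to reject H₀

reject H₀: no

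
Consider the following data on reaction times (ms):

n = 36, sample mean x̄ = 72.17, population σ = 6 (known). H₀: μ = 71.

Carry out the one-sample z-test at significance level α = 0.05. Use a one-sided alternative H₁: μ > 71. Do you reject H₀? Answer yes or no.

SE = σ/√n = 6/√36 = 1.0000
z = (x̄−μ₀)/SE = (72.17−71)/1.0000 = 1.1700
p-value (one-sided, H₁ greater) = 0.12100
At α=0.05: p ≥ α → fail to reject H₀

reject H₀: no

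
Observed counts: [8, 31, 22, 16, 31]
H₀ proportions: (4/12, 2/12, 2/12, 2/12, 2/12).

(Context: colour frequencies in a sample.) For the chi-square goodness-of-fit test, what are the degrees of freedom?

degrees of freedom = 4

df = k − 1 = 5 − 1 = 4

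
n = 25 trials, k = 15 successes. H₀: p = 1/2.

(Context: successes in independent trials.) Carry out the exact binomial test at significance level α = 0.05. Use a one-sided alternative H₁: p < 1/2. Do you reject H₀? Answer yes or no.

reject H₀: no

Exact binomial: n=25, k=15, p₀=1/2=0.5000
P(X≤15) from Σ C(n,i)·p₀^i·(1−p₀)^(n−i)
p-value (one-sided, H₁ less) = 0.88524
At α=0.05: p ≥ α → fail to reject H₀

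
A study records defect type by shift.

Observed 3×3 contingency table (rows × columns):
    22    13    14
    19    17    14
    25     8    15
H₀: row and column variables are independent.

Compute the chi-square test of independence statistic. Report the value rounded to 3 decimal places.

test statistic = 4.041

Row totals [49, 50, 48], col totals [66, 38, 43], n=147
χ² = (22−22.00)²/22.00 + (13−12.67)²/12.67 + (14−14.33)²/14.33 + (19−22.45)²/22.45 + (17−12.93)²/12.93 + (14−14.63)²/14.63 + (25−21.55)²/21.55 + (8−12.41)²/12.41 + (15−14.04)²/14.04 = 4.0414
df = 4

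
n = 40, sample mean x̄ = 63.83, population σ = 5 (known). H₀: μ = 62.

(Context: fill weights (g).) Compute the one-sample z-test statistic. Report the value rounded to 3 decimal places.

SE = σ/√n = 5/√40 = 0.7906
z = (x̄−μ₀)/SE = (63.83−62)/0.7906 = 2.3148

test statistic = 2.315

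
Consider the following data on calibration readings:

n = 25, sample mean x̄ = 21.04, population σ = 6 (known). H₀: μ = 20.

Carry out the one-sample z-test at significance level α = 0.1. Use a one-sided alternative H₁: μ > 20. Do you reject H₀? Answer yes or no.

reject H₀: no

SE = σ/√n = 6/√25 = 1.2000
z = (x̄−μ₀)/SE = (21.04−20)/1.2000 = 0.8667
p-value (one-sided, H₁ greater) = 0.19306
At α=0.1: p ≥ α → fail to reject H₀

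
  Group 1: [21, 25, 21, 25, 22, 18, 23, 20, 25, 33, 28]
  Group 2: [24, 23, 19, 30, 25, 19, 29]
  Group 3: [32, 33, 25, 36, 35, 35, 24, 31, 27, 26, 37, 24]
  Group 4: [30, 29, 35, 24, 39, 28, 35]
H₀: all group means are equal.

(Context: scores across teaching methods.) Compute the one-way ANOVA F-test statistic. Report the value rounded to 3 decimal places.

test statistic = 6.865

Group means [23.73, 24.14, 30.42, 31.43], grand mean 27.432
SSB = Σnᵢ(x̄ᵢ−x̄)² = 445.411; SSW = ΣΣ(x−x̄ᵢ)² = 713.670
MSB = 445.411/3 = 148.4704; MSW = 713.670/33 = 21.6264
F = MSB/MSW = 6.8653
df = (3, 33)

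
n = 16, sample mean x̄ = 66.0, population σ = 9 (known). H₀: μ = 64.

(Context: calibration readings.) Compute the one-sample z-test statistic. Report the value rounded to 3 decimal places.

test statistic = 0.889

SE = σ/√n = 9/√16 = 2.2500
z = (x̄−μ₀)/SE = (66.0−64)/2.2500 = 0.8889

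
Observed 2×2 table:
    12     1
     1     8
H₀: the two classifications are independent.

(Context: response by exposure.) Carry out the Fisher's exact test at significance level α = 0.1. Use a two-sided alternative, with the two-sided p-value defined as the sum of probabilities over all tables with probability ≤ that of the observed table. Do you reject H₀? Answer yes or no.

reject H₀: yes

Margins: r₁=13, r₂=9, c₁=13, c₂=9, n=22
p_obs = C(13,12)·C(9,1)/C(22,13); sum pmf over tables with pmf ≤ p_obs
p-value (two-sided) = 0.00024
At α=0.1: p < α → reject H₀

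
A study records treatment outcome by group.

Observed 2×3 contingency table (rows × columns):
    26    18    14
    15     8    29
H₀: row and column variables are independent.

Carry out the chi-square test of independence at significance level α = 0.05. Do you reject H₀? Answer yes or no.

reject H₀: yes

Row totals [58, 52], col totals [41, 26, 43], n=110
χ² = (26−21.62)²/21.62 + (18−13.71)²/13.71 + (14−22.67)²/22.67 + (15−19.38)²/19.38 + (8−12.29)²/12.29 + (29−20.33)²/20.33 = 11.7376
df = 2
p-value (upper-tail) = 0.00283
At α=0.05: p < α → reject H₀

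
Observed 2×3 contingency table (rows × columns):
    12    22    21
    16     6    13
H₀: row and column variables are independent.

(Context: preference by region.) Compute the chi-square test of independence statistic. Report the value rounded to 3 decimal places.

Row totals [55, 35], col totals [28, 28, 34], n=90
χ² = (12−17.11)²/17.11 + (22−17.11)²/17.11 + (21−20.78)²/20.78 + (16−10.89)²/10.89 + (6−10.89)²/10.89 + (13−13.22)²/13.22 = 7.5237
df = 2

test statistic = 7.524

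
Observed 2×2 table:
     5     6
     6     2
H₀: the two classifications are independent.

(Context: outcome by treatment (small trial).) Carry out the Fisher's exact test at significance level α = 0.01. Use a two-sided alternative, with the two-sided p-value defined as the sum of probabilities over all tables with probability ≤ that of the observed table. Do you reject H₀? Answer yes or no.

reject H₀: no

Margins: r₁=11, r₂=8, c₁=11, c₂=8, n=19
p_obs = C(11,5)·C(8,6)/C(19,11); sum pmf over tables with pmf ≤ p_obs
p-value (two-sided) = 0.35207
At α=0.01: p ≥ α → fail to reject H₀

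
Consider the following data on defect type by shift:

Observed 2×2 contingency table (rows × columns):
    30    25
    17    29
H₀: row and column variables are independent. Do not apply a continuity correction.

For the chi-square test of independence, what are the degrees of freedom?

df = (r−1)(c−1) = (2−1)·(2−1) = 1

degrees of freedom = 1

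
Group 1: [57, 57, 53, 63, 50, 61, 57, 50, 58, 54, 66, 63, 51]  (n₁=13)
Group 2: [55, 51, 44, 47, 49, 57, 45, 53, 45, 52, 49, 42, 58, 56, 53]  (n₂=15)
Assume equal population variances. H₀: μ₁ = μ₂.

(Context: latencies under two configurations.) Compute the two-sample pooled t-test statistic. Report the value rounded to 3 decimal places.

test statistic = 3.355

x̄₁=56.923, s₁=5.235, n₁=13
x̄₂=50.400, s₂=5.040, n₂=15
s_p² = [12·5.235² + 14·5.040²]/26 = 26.3278
SE = √(s_p²·(1/13+1/15)) = 1.9443
t = (56.923−50.400)/1.9443 = 3.3549
df = 26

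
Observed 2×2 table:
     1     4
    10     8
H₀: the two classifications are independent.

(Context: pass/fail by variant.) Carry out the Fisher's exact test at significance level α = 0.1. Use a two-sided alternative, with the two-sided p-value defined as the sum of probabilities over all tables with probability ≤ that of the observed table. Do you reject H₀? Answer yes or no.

reject H₀: no

Margins: r₁=5, r₂=18, c₁=11, c₂=12, n=23
p_obs = C(5,1)·C(18,10)/C(23,11); sum pmf over tables with pmf ≤ p_obs
p-value (two-sided) = 0.31677
At α=0.1: p ≥ α → fail to reject H₀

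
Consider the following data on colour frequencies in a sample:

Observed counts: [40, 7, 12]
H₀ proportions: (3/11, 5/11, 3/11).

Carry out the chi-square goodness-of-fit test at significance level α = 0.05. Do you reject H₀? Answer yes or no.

n = 59; E_i = n·p_i = [16.09, 26.82, 16.09]
χ² = (40−16.09)²/16.09 + (7−26.82)²/26.82 + (12−16.09)²/16.09 = 51.2113
df = 2
p-value (upper-tail) = 0.00000
At α=0.05: p < α → reject H₀

reject H₀: yes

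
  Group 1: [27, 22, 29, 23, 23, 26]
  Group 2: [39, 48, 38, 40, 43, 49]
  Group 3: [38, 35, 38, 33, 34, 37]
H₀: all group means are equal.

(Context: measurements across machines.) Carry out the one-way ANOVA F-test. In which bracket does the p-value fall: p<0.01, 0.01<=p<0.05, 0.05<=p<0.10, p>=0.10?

Group means [25.00, 42.83, 35.83], grand mean 34.556
SSB = Σnᵢ(x̄ᵢ−x̄)² = 968.778; SSW = ΣΣ(x−x̄ᵢ)² = 171.667
MSB = 968.778/2 = 484.3889; MSW = 171.667/15 = 11.4444
F = MSB/MSW = 42.3252
df = (2, 15)
p-value (upper-tail) = 0.00000
→ bracket: p<0.01

p-value bracket: p<0.01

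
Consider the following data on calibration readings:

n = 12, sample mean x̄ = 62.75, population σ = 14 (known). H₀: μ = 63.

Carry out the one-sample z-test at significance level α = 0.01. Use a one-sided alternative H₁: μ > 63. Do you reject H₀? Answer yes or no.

reject H₀: no

SE = σ/√n = 14/√12 = 4.0415
z = (x̄−μ₀)/SE = (62.75−63)/4.0415 = -0.0619
p-value (one-sided, H₁ greater) = 0.52466
At α=0.01: p ≥ α → fail to reject H₀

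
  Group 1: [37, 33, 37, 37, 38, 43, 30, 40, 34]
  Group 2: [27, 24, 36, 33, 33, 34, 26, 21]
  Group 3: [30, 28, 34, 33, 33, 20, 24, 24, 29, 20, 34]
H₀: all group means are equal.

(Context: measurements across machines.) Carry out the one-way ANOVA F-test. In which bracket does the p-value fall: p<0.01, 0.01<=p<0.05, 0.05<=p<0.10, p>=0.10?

p-value bracket: p<0.01

Group means [36.56, 29.25, 28.09], grand mean 31.143
SSB = Σnᵢ(x̄ᵢ−x̄)² = 394.797; SSW = ΣΣ(x−x̄ᵢ)² = 612.631
MSB = 394.797/2 = 197.3986; MSW = 612.631/25 = 24.5053
F = MSB/MSW = 8.0554
df = (2, 25)
p-value (upper-tail) = 0.00199
→ bracket: p<0.01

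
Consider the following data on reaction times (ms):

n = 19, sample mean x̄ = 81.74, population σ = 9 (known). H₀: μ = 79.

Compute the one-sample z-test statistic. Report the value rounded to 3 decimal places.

test statistic = 1.327

SE = σ/√n = 9/√19 = 2.0647
z = (x̄−μ₀)/SE = (81.74−79)/2.0647 = 1.3270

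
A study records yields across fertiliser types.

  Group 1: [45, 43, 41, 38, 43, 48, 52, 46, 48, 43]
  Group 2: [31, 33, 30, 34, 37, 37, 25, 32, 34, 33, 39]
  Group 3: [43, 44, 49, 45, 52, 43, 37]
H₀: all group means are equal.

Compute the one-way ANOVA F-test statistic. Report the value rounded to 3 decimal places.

Group means [44.70, 33.18, 44.71], grand mean 40.179
SSB = Σnᵢ(x̄ᵢ−x̄)² = 886.942; SSW = ΣΣ(x−x̄ᵢ)² = 429.165
MSB = 886.942/2 = 443.4711; MSW = 429.165/25 = 17.1666
F = MSB/MSW = 25.8334
df = (2, 25)

test statistic = 25.833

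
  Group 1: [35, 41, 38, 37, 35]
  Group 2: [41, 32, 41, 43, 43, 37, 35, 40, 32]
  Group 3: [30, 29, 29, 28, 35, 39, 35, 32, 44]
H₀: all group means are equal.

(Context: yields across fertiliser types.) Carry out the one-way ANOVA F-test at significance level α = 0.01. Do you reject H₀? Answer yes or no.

reject H₀: no

Group means [37.20, 38.22, 33.44], grand mean 36.130
SSB = Σnᵢ(x̄ᵢ−x̄)² = 110.031; SSW = ΣΣ(x−x̄ᵢ)² = 408.578
MSB = 110.031/2 = 55.0155; MSW = 408.578/20 = 20.4289
F = MSB/MSW = 2.6930
df = (2, 20)
p-value (upper-tail) = 0.09212
At α=0.01: p ≥ α → fail to reject H₀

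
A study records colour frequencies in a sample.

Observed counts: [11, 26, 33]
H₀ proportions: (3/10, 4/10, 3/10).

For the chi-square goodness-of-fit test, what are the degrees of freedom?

df = k − 1 = 3 − 1 = 2

degrees of freedom = 2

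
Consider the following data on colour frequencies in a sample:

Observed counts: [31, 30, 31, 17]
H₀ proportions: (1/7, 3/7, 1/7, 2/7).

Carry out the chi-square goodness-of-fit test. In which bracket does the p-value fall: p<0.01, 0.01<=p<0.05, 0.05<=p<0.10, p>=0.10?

p-value bracket: p<0.01

n = 109; E_i = n·p_i = [15.57, 46.71, 15.57, 31.14]
χ² = (31−15.57)²/15.57 + (30−46.71)²/46.71 + (31−15.57)²/15.57 + (17−31.14)²/31.14 = 42.9771
df = 3
p-value (upper-tail) = 0.00000
→ bracket: p<0.01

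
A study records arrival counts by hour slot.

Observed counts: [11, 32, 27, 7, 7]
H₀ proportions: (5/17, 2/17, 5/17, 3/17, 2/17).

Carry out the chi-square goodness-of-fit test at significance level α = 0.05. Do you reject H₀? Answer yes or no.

n = 84; E_i = n·p_i = [24.71, 9.88, 24.71, 14.82, 9.88]
χ² = (11−24.71)²/24.71 + (32−9.88)²/9.88 + (27−24.71)²/24.71 + (7−14.82)²/14.82 + (7−9.88)²/9.88 = 62.2877
df = 4
p-value (upper-tail) = 0.00000
At α=0.05: p < α → reject H₀

reject H₀: yes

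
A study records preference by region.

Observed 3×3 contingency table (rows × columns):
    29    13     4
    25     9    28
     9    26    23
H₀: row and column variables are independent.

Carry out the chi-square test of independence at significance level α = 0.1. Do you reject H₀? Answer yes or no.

reject H₀: yes

Row totals [46, 62, 58], col totals [63, 48, 55], n=166
χ² = (29−17.46)²/17.46 + (13−13.30)²/13.30 + (4−15.24)²/15.24 + (25−23.53)²/23.53 + (9−17.93)²/17.93 + (28−20.54)²/20.54 + (9−22.01)²/22.01 + (26−16.77)²/16.77 + (23−19.22)²/19.22 = 36.6891
df = 4
p-value (upper-tail) = 0.00000
At α=0.1: p < α → reject H₀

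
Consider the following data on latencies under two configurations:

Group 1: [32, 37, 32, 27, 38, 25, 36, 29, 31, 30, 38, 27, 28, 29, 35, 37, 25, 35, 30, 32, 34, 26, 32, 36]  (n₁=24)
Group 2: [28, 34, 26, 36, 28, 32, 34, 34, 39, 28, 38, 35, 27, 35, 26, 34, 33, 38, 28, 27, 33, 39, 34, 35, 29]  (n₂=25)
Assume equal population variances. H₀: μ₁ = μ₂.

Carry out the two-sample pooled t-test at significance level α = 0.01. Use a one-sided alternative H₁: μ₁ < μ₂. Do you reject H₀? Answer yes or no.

x̄₁=31.708, s₁=4.175, n₁=24
x̄₂=32.400, s₂=4.213, n₂=25
s_p² = [23·4.175² + 24·4.213²]/47 = 17.5949
SE = √(s_p²·(1/24+1/25)) = 1.1987
t = (31.708−32.400)/1.1987 = -0.5770
df = 47
p-value (one-sided, H₁ less) = 0.28334
At α=0.01: p ≥ α → fail to reject H₀

reject H₀: no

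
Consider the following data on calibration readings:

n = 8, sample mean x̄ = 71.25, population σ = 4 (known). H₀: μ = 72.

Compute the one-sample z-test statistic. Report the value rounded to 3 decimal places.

SE = σ/√n = 4/√8 = 1.4142
z = (x̄−μ₀)/SE = (71.25−72)/1.4142 = -0.5303

test statistic = -0.530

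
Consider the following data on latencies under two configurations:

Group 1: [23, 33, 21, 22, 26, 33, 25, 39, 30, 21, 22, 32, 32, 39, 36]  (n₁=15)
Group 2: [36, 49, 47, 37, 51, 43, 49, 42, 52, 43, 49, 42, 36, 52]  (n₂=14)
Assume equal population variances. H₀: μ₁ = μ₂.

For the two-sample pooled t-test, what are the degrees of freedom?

df = n₁ + n₂ − 2 = 15 + 14 − 2 = 27

degrees of freedom = 27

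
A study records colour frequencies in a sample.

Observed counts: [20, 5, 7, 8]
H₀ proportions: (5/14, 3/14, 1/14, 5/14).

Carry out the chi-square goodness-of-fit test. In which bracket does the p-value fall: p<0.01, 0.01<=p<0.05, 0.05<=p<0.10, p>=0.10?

p-value bracket: p<0.01

n = 40; E_i = n·p_i = [14.29, 8.57, 2.86, 14.29]
χ² = (20−14.29)²/14.29 + (5−8.57)²/8.57 + (7−2.86)²/2.86 + (8−14.29)²/14.29 = 12.5467
df = 3
p-value (upper-tail) = 0.00573
→ bracket: p<0.01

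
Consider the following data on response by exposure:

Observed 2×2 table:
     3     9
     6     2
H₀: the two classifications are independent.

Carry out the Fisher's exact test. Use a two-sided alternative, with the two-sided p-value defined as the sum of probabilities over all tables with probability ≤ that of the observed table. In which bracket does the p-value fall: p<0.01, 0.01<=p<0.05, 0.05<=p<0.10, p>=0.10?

Margins: r₁=12, r₂=8, c₁=9, c₂=11, n=20
p_obs = C(12,3)·C(8,6)/C(20,9); sum pmf over tables with pmf ≤ p_obs
p-value (two-sided) = 0.06478
→ bracket: 0.05<=p<0.10

p-value bracket: 0.05<=p<0.10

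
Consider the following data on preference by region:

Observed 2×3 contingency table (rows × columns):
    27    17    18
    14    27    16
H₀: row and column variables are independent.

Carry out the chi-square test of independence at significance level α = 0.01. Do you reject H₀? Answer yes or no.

Row totals [62, 57], col totals [41, 44, 34], n=119
χ² = (27−21.36)²/21.36 + (17−22.92)²/22.92 + (18−17.71)²/17.71 + (14−19.64)²/19.64 + (27−21.08)²/21.08 + (16−16.29)²/16.29 = 6.3134
df = 2
p-value (upper-tail) = 0.04257
At α=0.01: p ≥ α → fail to reject H₀

reject H₀: no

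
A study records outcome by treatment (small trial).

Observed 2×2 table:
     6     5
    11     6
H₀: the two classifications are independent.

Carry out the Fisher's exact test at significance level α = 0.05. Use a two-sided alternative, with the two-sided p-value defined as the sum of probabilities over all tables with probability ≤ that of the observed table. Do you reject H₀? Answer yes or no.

Margins: r₁=11, r₂=17, c₁=17, c₂=11, n=28
p_obs = C(11,6)·C(17,11)/C(28,17); sum pmf over tables with pmf ≤ p_obs
p-value (two-sided) = 0.70114
At α=0.05: p ≥ α → fail to reject H₀

reject H₀: no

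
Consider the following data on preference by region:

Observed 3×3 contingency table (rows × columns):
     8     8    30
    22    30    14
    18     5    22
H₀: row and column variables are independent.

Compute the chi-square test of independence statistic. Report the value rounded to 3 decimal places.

Row totals [46, 66, 45], col totals [48, 43, 66], n=157
χ² = (8−14.06)²/14.06 + (8−12.60)²/12.60 + (30−19.34)²/19.34 + (22−20.18)²/20.18 + (30−18.08)²/18.08 + (14−27.75)²/27.75 + (18−13.76)²/13.76 + (5−12.32)²/12.32 + (22−18.92)²/18.92 = 31.1747
df = 4

test statistic = 31.175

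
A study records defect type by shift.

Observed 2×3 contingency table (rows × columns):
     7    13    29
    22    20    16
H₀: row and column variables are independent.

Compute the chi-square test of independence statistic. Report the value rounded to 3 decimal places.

Row totals [49, 58], col totals [29, 33, 45], n=107
χ² = (7−13.28)²/13.28 + (13−15.11)²/15.11 + (29−20.61)²/20.61 + (22−15.72)²/15.72 + (20−17.89)²/17.89 + (16−24.39)²/24.39 = 12.3292
df = 2

test statistic = 12.329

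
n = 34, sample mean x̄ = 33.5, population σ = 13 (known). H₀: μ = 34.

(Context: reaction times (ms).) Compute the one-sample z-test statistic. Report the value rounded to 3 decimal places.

SE = σ/√n = 13/√34 = 2.2295
z = (x̄−μ₀)/SE = (33.5−34)/2.2295 = -0.2243

test statistic = -0.224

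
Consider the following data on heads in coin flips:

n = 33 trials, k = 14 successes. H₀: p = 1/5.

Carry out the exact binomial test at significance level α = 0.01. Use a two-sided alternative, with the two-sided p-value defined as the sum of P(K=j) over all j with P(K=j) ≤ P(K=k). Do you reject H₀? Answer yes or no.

reject H₀: yes

Exact binomial: n=33, k=14, p₀=1/5=0.2000
P(X=j) = C(n,j)·p₀^j·(1−p₀)^(n−j); p = Σ P(X=j) over j with P(X=j) ≤ P(X=14)
p-value (two-sided) = 0.00341
At α=0.01: p < α → reject H₀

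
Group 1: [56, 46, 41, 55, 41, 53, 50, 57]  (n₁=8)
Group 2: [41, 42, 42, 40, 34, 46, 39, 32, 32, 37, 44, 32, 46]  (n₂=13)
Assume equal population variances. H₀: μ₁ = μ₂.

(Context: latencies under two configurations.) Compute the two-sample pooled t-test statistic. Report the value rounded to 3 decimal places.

test statistic = 4.240

x̄₁=49.875, s₁=6.512, n₁=8
x̄₂=39.000, s₂=5.180, n₂=13
s_p² = [7·6.512² + 12·5.180²]/19 = 32.5724
SE = √(s_p²·(1/8+1/13)) = 2.5646
t = (49.875−39.000)/2.5646 = 4.2404
df = 19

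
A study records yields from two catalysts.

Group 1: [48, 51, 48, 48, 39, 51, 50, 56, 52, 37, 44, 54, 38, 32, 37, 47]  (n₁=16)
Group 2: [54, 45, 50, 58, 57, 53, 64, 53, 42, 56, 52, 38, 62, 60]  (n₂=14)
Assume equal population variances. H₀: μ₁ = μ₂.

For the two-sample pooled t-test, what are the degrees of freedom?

df = n₁ + n₂ − 2 = 16 + 14 − 2 = 28

degrees of freedom = 28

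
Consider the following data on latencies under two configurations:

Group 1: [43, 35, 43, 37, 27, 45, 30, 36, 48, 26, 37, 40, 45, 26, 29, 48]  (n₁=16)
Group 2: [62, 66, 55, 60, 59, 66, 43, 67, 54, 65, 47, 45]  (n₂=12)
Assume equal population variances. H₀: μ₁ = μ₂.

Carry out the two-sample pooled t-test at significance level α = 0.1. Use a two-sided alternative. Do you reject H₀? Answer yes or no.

x̄₁=37.188, s₁=7.791, n₁=16
x̄₂=57.417, s₂=8.607, n₂=12
s_p² = [15·7.791² + 11·8.607²]/26 = 66.3598
SE = √(s_p²·(1/16+1/12)) = 3.1109
t = (37.188−57.417)/3.1109 = -6.5028
df = 26
p-value (two-sided) = 0.00000
At α=0.1: p < α → reject H₀

reject H₀: yes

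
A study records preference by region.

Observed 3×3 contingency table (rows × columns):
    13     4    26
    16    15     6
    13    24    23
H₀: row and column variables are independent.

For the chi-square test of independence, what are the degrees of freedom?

degrees of freedom = 4

df = (r−1)(c−1) = (3−1)·(3−1) = 4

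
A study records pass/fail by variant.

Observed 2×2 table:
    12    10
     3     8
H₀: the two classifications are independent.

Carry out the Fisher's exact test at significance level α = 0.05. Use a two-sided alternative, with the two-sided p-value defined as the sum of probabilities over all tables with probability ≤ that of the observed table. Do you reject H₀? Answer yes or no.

Margins: r₁=22, r₂=11, c₁=15, c₂=18, n=33
p_obs = C(22,12)·C(11,3)/C(33,15); sum pmf over tables with pmf ≤ p_obs
p-value (two-sided) = 0.26593
At α=0.05: p ≥ α → fail to reject H₀

reject H₀: no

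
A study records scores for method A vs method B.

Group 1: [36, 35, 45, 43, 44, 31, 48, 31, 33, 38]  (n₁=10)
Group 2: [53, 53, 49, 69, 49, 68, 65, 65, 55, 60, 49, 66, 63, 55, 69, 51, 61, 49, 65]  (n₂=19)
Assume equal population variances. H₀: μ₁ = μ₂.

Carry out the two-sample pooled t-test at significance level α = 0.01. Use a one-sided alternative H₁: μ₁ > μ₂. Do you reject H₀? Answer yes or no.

x̄₁=38.400, s₁=6.186, n₁=10
x̄₂=58.632, s₂=7.544, n₂=19
s_p² = [9·6.186² + 18·7.544²]/27 = 50.6971
SE = √(s_p²·(1/10+1/19)) = 2.7817
t = (38.400−58.632)/2.7817 = -7.2730
df = 27
p-value (one-sided, H₁ greater) = 1.00000
At α=0.01: p ≥ α → fail to reject H₀

reject H₀: no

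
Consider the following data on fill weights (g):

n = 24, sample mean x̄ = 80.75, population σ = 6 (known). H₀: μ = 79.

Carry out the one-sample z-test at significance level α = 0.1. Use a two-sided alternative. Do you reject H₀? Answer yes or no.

reject H₀: no

SE = σ/√n = 6/√24 = 1.2247
z = (x̄−μ₀)/SE = (80.75−79)/1.2247 = 1.4289
p-value (two-sided) = 0.15304
At α=0.1: p ≥ α → fail to reject H₀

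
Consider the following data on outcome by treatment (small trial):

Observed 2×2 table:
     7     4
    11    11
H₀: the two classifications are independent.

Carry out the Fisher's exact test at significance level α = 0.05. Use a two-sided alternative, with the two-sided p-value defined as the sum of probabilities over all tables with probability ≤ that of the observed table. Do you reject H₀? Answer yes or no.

Margins: r₁=11, r₂=22, c₁=18, c₂=15, n=33
p_obs = C(11,7)·C(22,11)/C(33,18); sum pmf over tables with pmf ≤ p_obs
p-value (two-sided) = 0.71195
At α=0.05: p ≥ α → fail to reject H₀

reject H₀: no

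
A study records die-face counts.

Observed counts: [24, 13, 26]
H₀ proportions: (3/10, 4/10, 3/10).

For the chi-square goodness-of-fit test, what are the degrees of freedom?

df = k − 1 = 3 − 1 = 2

degrees of freedom = 2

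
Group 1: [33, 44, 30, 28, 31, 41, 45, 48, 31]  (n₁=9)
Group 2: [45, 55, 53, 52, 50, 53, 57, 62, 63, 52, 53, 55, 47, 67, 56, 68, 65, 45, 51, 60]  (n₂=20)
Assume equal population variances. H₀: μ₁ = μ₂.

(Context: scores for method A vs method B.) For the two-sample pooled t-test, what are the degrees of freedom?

df = n₁ + n₂ − 2 = 9 + 20 − 2 = 27

degrees of freedom = 27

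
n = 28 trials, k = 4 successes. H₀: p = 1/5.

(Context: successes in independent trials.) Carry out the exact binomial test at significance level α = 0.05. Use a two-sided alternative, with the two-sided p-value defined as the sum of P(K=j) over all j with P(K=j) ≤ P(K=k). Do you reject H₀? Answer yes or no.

reject H₀: no

Exact binomial: n=28, k=4, p₀=1/5=0.2000
P(X=j) = C(n,j)·p₀^j·(1−p₀)^(n−j); p = Σ P(X=j) over j with P(X=j) ≤ P(X=4)
p-value (two-sided) = 0.63644
At α=0.05: p ≥ α → fail to reject H₀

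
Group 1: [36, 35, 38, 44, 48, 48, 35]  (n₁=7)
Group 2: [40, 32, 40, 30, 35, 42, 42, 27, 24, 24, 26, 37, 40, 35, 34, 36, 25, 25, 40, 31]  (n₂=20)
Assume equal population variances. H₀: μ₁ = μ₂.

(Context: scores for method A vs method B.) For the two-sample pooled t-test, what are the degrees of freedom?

degrees of freedom = 25

df = n₁ + n₂ − 2 = 7 + 20 − 2 = 25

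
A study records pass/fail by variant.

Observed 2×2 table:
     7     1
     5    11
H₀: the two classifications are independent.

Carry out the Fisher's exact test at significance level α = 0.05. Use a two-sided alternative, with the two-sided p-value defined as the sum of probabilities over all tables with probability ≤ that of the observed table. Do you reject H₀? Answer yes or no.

reject H₀: yes

Margins: r₁=8, r₂=16, c₁=12, c₂=12, n=24
p_obs = C(8,7)·C(16,5)/C(24,12); sum pmf over tables with pmf ≤ p_obs
p-value (two-sided) = 0.02719
At α=0.05: p < α → reject H₀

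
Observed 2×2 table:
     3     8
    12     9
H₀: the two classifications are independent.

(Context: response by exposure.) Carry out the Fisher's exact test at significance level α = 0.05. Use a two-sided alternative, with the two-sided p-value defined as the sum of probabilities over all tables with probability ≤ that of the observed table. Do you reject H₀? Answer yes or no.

Margins: r₁=11, r₂=21, c₁=15, c₂=17, n=32
p_obs = C(11,3)·C(21,12)/C(32,15); sum pmf over tables with pmf ≤ p_obs
p-value (two-sided) = 0.14746
At α=0.05: p ≥ α → fail to reject H₀

reject H₀: no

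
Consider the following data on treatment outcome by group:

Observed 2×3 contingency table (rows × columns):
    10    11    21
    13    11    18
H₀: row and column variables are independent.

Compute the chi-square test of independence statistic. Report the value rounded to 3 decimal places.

test statistic = 0.622

Row totals [42, 42], col totals [23, 22, 39], n=84
χ² = (10−11.50)²/11.50 + (11−11.00)²/11.00 + (21−19.50)²/19.50 + (13−11.50)²/11.50 + (11−11.00)²/11.00 + (18−19.50)²/19.50 = 0.6221
df = 2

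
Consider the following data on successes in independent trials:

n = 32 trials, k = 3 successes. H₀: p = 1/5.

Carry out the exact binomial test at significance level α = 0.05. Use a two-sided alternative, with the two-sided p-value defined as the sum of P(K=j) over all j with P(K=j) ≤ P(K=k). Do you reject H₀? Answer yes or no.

Exact binomial: n=32, k=3, p₀=1/5=0.2000
P(X=j) = C(n,j)·p₀^j·(1−p₀)^(n−j); p = Σ P(X=j) over j with P(X=j) ≤ P(X=3)
p-value (two-sided) = 0.18293
At α=0.05: p ≥ α → fail to reject H₀

reject H₀: no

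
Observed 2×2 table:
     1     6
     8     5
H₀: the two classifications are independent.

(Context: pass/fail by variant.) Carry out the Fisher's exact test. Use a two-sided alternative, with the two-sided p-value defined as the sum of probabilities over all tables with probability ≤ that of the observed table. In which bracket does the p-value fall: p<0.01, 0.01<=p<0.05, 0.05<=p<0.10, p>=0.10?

p-value bracket: 0.05<=p<0.10

Margins: r₁=7, r₂=13, c₁=9, c₂=11, n=20
p_obs = C(7,1)·C(13,8)/C(20,9); sum pmf over tables with pmf ≤ p_obs
p-value (two-sided) = 0.07028
→ bracket: 0.05<=p<0.10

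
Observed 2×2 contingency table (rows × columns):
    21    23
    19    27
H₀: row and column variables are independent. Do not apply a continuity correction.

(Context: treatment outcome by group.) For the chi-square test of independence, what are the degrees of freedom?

degrees of freedom = 1

df = (r−1)(c−1) = (2−1)·(2−1) = 1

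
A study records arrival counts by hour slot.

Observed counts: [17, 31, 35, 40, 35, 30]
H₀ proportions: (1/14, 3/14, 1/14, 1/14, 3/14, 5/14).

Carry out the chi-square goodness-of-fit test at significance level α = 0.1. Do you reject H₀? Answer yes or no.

reject H₀: yes

n = 188; E_i = n·p_i = [13.43, 40.29, 13.43, 13.43, 40.29, 67.14]
χ² = (17−13.43)²/13.43 + (31−40.29)²/40.29 + (35−13.43)²/13.43 + (40−13.43)²/13.43 + (35−40.29)²/40.29 + (30−67.14)²/67.14 = 111.5603
df = 5
p-value (upper-tail) = 0.00000
At α=0.1: p < α → reject H₀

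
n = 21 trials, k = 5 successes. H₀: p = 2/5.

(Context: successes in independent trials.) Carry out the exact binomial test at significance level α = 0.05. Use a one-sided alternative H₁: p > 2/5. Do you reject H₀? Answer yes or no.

reject H₀: no

Exact binomial: n=21, k=5, p₀=2/5=0.4000
P(X≥5) from Σ C(n,i)·p₀^i·(1−p₀)^(n−i)
p-value (one-sided, H₁ greater) = 0.96304
At α=0.05: p ≥ α → fail to reject H₀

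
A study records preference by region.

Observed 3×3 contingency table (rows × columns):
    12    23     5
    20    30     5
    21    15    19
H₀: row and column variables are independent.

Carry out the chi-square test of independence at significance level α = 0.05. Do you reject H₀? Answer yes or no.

Row totals [40, 55, 55], col totals [53, 68, 29], n=150
χ² = (12−14.13)²/14.13 + (23−18.13)²/18.13 + (5−7.73)²/7.73 + (20−19.43)²/19.43 + (30−24.93)²/24.93 + (5−10.63)²/10.63 + (21−19.43)²/19.43 + (15−24.93)²/24.93 + (19−10.63)²/10.63 = 17.2917
df = 4
p-value (upper-tail) = 0.00170
At α=0.05: p < α → reject H₀

reject H₀: yes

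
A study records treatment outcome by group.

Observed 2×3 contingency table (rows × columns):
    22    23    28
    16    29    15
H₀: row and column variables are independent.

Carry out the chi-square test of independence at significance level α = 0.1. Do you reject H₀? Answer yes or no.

reject H₀: no

Row totals [73, 60], col totals [38, 52, 43], n=133
χ² = (22−20.86)²/20.86 + (23−28.54)²/28.54 + (28−23.60)²/23.60 + (16−17.14)²/17.14 + (29−23.46)²/23.46 + (15−19.40)²/19.40 = 4.3407
df = 2
p-value (upper-tail) = 0.11414
At α=0.1: p ≥ α → fail to reject H₀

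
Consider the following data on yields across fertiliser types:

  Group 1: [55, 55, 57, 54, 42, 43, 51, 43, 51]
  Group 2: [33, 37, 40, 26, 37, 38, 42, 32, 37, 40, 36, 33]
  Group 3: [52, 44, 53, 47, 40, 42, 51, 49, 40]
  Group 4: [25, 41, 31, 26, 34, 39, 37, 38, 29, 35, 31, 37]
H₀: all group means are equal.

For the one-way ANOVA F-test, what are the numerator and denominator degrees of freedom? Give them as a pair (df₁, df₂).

degrees of freedom = [3, 38]

k = 4 groups, N = 42 total
df = (k−1, N−k) = (4−1, 42−4) = (3, 38)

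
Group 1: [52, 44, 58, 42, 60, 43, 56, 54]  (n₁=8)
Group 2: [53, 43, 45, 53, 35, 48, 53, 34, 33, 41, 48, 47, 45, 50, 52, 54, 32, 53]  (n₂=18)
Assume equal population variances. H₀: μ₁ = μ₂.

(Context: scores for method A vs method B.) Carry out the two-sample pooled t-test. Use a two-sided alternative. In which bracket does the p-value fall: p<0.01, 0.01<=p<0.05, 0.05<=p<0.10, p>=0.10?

x̄₁=51.125, s₁=7.160, n₁=8
x̄₂=45.500, s₂=7.602, n₂=18
s_p² = [7·7.160² + 17·7.602²]/24 = 55.8906
SE = √(s_p²·(1/8+1/18)) = 3.1767
t = (51.125−45.500)/3.1767 = 1.7707
df = 24
p-value (two-sided) = 0.08931
→ bracket: 0.05<=p<0.10

p-value bracket: 0.05<=p<0.10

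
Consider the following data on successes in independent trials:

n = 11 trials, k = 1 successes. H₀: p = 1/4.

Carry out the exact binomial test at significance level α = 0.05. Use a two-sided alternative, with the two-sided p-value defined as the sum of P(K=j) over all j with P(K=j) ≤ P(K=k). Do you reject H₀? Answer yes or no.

Exact binomial: n=11, k=1, p₀=1/4=0.2500
P(X=j) = C(n,j)·p₀^j·(1−p₀)^(n−j); p = Σ P(X=j) over j with P(X=j) ≤ P(X=1)
p-value (two-sided) = 0.31172
At α=0.05: p ≥ α → fail to reject H₀

reject H₀: no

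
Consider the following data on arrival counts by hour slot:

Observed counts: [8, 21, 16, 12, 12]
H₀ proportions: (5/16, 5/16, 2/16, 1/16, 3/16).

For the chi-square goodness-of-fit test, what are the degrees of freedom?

degrees of freedom = 4

df = k − 1 = 5 − 1 = 4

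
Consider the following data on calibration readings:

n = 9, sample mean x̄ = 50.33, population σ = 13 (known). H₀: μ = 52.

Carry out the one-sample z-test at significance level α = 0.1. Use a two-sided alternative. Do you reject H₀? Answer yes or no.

reject H₀: no

SE = σ/√n = 13/√9 = 4.3333
z = (x̄−μ₀)/SE = (50.33−52)/4.3333 = -0.3854
p-value (two-sided) = 0.69995
At α=0.1: p ≥ α → fail to reject H₀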